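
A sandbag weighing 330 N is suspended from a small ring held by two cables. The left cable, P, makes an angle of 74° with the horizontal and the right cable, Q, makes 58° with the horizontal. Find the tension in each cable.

ΣF_x = 0: −T_P·cos74° + T_Q·cos58° = 0 → T_Q = 0.52015·T_P.
ΣF_y = 0: T_P·sin74° + T_Q·sin58° = 330.
Substitute: T_P·(0.961262 + 0.52015·0.848048) = 330 → T_P = 235.315 ≈ 235.3 N.
Then T_Q = 0.52015 × 235.315 = 122.4 N.

T_P = 235.3 N, T_Q = 122.4 N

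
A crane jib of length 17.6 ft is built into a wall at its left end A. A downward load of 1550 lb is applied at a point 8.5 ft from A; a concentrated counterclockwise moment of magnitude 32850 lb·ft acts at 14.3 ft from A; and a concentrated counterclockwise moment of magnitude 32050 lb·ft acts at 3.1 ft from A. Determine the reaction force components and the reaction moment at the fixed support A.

ΣF_x = 0: A_x = 0.
ΣF_y = 0: A_y − 1550 = 0 → A_y = 1550 lb.
ΣM about A: M_A − 1550·8.5 + 32850 + 32050 = 0 → M_A = -51720 lb·ft.

A_x = 0, A_y = 1550 lb, M_A = -51720 lb·ft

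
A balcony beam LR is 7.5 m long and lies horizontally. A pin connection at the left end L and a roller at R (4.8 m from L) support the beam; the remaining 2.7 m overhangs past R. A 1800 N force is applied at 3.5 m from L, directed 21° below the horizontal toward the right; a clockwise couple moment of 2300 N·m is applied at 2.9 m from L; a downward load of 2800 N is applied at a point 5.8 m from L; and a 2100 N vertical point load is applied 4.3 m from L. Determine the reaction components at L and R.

L_x = -1680 N, L_y = -669.0 N, R_y = 6214 N

ΣM about L: R_y·4.8 − 1800·sin21°·3.5 − 2300 − 2800·5.8 − 2100·4.3 = 0 → R_y = 29827.7/4.8 = 6214.1 ≈ 6214 N.
ΣF_y = 0: L_y + 6214.1 − 1800·sin21° − 2800 − 2100 = 0 → L_y = -669.0 N.
ΣF_x = 0: L_x + 1800·cos21° = 0 → L_x = -1680 N.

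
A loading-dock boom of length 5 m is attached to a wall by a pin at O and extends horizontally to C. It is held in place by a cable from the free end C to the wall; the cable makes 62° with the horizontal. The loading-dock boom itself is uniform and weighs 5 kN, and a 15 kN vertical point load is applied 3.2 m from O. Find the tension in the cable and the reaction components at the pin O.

T = 13.70 kN, O_x = 6.434 kN, O_y = 7.900 kN

ΣM about O: T·sin62°·5 − 5·2.5 − 15·3.2 = 0 → T = 60.5/(5·0.882948) = 13.7041 ≈ 13.70 kN.
ΣF_x = 0: O_x − T·cos62° = 0 → O_x = 13.7041 × 0.469472 = 6.434 kN.
ΣF_y = 0: O_y + T·sin62° − 5 − 15 = 0 → O_y = 20 − 13.7041 × 0.882948 = 7.900 kN.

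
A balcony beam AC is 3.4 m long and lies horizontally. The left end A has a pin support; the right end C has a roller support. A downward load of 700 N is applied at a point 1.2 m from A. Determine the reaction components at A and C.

A_x = 0, A_y = 452.9 N, C_y = 247.1 N

Taking moments about A: C_y·3.4 − 700·1.2 = 0 → C_y = 840/3.4 = 247.059 ≈ 247.1 N.
ΣF_y = 0: A_y + 247.059 − 700 = 0 → A_y = 452.9 N.
ΣF_x = 0: no horizontal applied forces, so A_x = 0.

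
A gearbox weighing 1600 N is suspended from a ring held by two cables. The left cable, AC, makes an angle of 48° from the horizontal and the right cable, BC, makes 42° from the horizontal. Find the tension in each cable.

T_AC = 1189 N, T_BC = 1071 N

ΣF_x = 0: −T_AC·cos48° + T_BC·cos42° = 0 → T_BC = 0.900404·T_AC.
ΣF_y = 0: T_AC·sin48° + T_BC·sin42° = 1600.
Substitute: T_AC·(0.743145 + 0.900404·0.669131) = 1600 → T_AC = 1189.03 ≈ 1189 N.
Then T_BC = 0.900404 × 1189.03 = 1071 N.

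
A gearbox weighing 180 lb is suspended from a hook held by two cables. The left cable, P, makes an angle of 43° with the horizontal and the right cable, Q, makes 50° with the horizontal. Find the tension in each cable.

T_P = 115.9 lb, T_Q = 131.8 lb

ΣF_x = 0: −T_P·cos43° + T_Q·cos50° = 0 → T_Q = 1.13778·T_P.
ΣF_y = 0: T_P·sin43° + T_Q·sin50° = 180.
Substitute: T_P·(0.681998 + 1.13778·0.766044) = 180 → T_P = 115.861 ≈ 115.9 lb.
Then T_Q = 1.13778 × 115.861 = 131.8 lb.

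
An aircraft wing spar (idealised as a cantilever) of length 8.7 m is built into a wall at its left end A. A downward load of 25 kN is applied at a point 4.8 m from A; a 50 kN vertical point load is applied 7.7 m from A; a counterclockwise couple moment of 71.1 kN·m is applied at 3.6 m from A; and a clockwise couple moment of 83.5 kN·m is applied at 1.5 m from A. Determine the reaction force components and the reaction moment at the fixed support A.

A_x = 0, A_y = 75.00 kN, M_A = 517.4 kN·m

ΣF_x = 0: A_x = 0.
ΣF_y = 0: A_y − 25 − 50 = 0 → A_y = 75.00 kN.
ΣM about A: M_A − 25·4.8 − 50·7.7 + 71.1 − 83.5 = 0 → M_A = 517.4 kN·m.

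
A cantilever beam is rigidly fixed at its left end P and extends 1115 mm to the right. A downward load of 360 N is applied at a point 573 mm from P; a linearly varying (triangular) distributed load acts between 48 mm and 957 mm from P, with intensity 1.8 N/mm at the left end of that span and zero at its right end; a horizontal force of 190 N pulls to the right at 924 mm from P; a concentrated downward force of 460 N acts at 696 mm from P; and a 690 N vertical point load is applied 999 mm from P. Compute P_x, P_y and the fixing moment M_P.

Resultant of the triangular load: ½ × 1.8 × 909 = 818.1 N, acting at 351 mm from P (one-third of the span from the peak).
ΣF_x = 0: P_x + 190 = 0 → P_x = -190.0 N.
ΣF_y = 0: P_y − 360 − ½·1.8·909 − 460 − 690 = 0 → P_y = 2328 N.
ΣM about P: M_P − 360·573 − (½·1.8·909)·351 − 460·696 − 690·999 = 0 → M_P = 1503000 N·mm.

P_x = -190.0 N, P_y = 2328 N, M_P = 1503000 N·mm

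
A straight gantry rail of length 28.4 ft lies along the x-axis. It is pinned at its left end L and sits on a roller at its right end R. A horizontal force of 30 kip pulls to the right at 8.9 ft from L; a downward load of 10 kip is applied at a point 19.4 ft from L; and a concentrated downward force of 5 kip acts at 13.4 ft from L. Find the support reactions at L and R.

ΣM about L: R_y·28.4 − 10·19.4 − 5·13.4 = 0 → R_y = 261/28.4 = 9.19014 ≈ 9.190 kip.
ΣF_y = 0: L_y + 9.19014 − 10 − 5 = 0 → L_y = 5.810 kip.
ΣF_x = 0: L_x + 30 = 0 → L_x = -30.00 kip.

L_x = -30.00 kip, L_y = 5.810 kip, R_y = 9.190 kip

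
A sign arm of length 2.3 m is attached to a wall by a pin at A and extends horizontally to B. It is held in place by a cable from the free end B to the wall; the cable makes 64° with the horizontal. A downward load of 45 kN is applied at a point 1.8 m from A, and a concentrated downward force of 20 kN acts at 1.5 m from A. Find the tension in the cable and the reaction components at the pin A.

ΣM about A: T·sin64°·2.3 − 45·1.8 − 20·1.5 = 0 → T = 111/(2.3·0.898794) = 53.6951 ≈ 53.70 kN.
ΣF_x = 0: A_x − T·cos64° = 0 → A_x = 53.6951 × 0.438371 = 23.54 kN.
ΣF_y = 0: A_y + T·sin64° − 45 − 20 = 0 → A_y = 65 − 53.6951 × 0.898794 = 16.74 kN.

T = 53.70 kN, A_x = 23.54 kN, A_y = 16.74 kN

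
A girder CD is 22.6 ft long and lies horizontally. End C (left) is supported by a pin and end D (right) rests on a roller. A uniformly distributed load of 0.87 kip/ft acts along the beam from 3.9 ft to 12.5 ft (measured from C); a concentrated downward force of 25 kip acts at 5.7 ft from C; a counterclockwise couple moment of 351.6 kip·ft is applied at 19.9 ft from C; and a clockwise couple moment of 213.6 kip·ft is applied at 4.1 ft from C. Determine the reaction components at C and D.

Resultant of the distributed load: 0.87 × 8.6 = 7.482 kip at 8.2 ft from C.
Taking moments about C: D_y·22.6 − (0.87·8.6)·8.2 − 25·5.7 + 351.6 − 213.6 = 0 → D_y = 65.8524/22.6 = 2.91382 ≈ 2.914 kip.
ΣF_y = 0: C_y + 2.91382 − 0.87·8.6 − 25 = 0 → C_y = 29.57 kip.
ΣF_x = 0: no horizontal applied forces, so C_x = 0.

C_x = 0, C_y = 29.57 kip, D_y = 2.914 kip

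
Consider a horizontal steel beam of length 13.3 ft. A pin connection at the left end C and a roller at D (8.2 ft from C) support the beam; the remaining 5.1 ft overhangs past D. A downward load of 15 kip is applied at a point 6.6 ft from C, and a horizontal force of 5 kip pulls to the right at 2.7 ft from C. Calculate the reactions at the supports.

C_x = -5.000 kip, C_y = 2.927 kip, D_y = 12.07 kip

Moments about C: D_y·8.2 − 15·6.6 = 0 → D_y = 99/8.2 = 12.0732 ≈ 12.07 kip.
ΣF_y = 0: C_y + 12.0732 − 15 = 0 → C_y = 2.927 kip.
ΣF_x = 0: C_x + 5 = 0 → C_x = -5.000 kip.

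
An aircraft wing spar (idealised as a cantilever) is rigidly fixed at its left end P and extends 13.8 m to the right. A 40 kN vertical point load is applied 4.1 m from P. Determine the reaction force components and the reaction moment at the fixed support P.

P_x = 0, P_y = 40.00 kN, M_P = 164.0 kN·m

ΣF_x = 0: P_x = 0.
ΣF_y = 0: P_y − 40 = 0 → P_y = 40.00 kN.
ΣM about P: M_P − 40·4.1 = 0 → M_P = 164.0 kN·m.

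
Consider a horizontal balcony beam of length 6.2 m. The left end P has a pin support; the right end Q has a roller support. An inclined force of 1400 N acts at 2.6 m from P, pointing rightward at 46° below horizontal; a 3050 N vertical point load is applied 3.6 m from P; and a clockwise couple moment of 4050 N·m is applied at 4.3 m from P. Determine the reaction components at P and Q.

Taking moments about P: Q_y·6.2 − 1400·sin46°·2.6 − 3050·3.6 − 4050 = 0 → Q_y = 17648.4/6.2 = 2846.52 ≈ 2847 N.
ΣF_y = 0: P_y + 2846.52 − 1400·sin46° − 3050 = 0 → P_y = 1211 N.
ΣF_x = 0: P_x + 1400·cos46° = 0 → P_x = -972.5 N.

P_x = -972.5 N, P_y = 1211 N, Q_y = 2847 N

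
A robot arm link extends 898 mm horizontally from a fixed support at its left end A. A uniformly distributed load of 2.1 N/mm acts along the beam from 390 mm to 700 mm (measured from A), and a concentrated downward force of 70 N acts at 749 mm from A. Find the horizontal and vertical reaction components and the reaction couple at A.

A_x = 0, A_y = 721.0 N, M_A = 407200 N·mm

Resultant of the distributed load: 2.1 × 310 = 651 N at 545 mm from A.
ΣF_x = 0: A_x = 0.
ΣF_y = 0: A_y − 2.1·310 − 70 = 0 → A_y = 721.0 N.
ΣM about A: M_A − (2.1·310)·545 − 70·749 = 0 → M_A = 407200 N·mm.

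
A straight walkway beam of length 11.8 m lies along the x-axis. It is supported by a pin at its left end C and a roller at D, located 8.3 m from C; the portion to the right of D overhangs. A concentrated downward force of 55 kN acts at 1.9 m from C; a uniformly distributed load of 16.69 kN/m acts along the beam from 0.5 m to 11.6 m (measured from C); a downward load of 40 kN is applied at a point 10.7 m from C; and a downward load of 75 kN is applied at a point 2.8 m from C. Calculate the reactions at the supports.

C_x = 0, C_y = 130.8 kN, D_y = 224.5 kN

Resultant of the distributed load: 16.69 × 11.1 = 185.259 kN at 6.05 m from C.
Moments about C: D_y·8.3 − 55·1.9 − (16.69·11.1)·6.05 − 40·10.7 − 75·2.8 = 0 → D_y = 1863.31695/8.3 = 224.496 ≈ 224.5 kN.
ΣF_y = 0: C_y + 224.496 − 55 − 16.69·11.1 − 40 − 75 = 0 → C_y = 130.8 kN.
ΣF_x = 0: no horizontal applied forces, so C_x = 0.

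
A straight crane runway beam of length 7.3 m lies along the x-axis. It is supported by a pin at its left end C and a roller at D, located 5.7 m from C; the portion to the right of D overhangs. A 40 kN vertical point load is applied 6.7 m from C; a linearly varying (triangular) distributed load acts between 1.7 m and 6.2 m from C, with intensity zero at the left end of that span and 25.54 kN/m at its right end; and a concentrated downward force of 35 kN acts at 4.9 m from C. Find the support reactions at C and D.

Resultant of the triangular load: ½ × 25.54 × 4.5 = 57.465 kN, acting at 4.7 m from C (one-third of the span from the peak).
Moments about C: D_y·5.7 − 40·6.7 − (½·25.54·4.5)·4.7 − 35·4.9 = 0 → D_y = 709.5855/5.7 = 124.489 ≈ 124.5 kN.
ΣF_y = 0: C_y + 124.489 − 40 − ½·25.54·4.5 − 35 = 0 → C_y = 7.976 kN.
ΣF_x = 0: no horizontal applied forces, so C_x = 0.

C_x = 0, C_y = 7.976 kN, D_y = 124.5 kN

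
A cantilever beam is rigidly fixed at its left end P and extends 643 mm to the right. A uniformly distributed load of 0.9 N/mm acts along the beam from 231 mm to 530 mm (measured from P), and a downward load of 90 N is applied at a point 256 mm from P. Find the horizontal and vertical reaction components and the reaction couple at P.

P_x = 0, P_y = 359.1 N, M_P = 125400 N·mm

Resultant of the distributed load: 0.9 × 299 = 269.1 N at 380.5 mm from P.
ΣF_x = 0: P_x = 0.
ΣF_y = 0: P_y − 0.9·299 − 90 = 0 → P_y = 359.1 N.
ΣM about P: M_P − (0.9·299)·380.5 − 90·256 = 0 → M_P = 125400 N·mm.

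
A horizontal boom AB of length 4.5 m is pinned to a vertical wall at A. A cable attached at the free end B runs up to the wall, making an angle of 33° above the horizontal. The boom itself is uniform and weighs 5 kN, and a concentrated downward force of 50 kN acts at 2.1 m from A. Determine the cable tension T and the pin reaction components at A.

ΣM about A: T·sin33°·4.5 − 5·2.25 − 50·2.1 = 0 → T = 116.25/(4.5·0.544639) = 47.432 ≈ 47.43 kN.
ΣF_x = 0: A_x − T·cos33° = 0 → A_x = 47.432 × 0.838671 = 39.78 kN.
ΣF_y = 0: A_y + T·sin33° − 5 − 50 = 0 → A_y = 55 − 47.432 × 0.544639 = 29.17 kN.

T = 47.43 kN, A_x = 39.78 kN, A_y = 29.17 kN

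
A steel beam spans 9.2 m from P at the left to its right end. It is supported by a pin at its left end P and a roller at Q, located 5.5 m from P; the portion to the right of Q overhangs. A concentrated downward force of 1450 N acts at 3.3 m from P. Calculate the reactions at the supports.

Moments about P: Q_y·5.5 − 1450·3.3 = 0 → Q_y = 4785/5.5 = 870.0 N.
ΣF_y = 0: P_y + 870 − 1450 = 0 → P_y = 580.0 N.
ΣF_x = 0: no horizontal applied forces, so P_x = 0.

P_x = 0, P_y = 580.0 N, Q_y = 870.0 N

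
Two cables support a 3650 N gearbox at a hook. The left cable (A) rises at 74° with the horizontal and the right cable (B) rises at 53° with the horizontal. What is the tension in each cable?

ΣF_x = 0: −T_A·cos74° + T_B·cos53° = 0 → T_B = 0.45801·T_A.
ΣF_y = 0: T_A·sin74° + T_B·sin53° = 3650.
Substitute: T_A·(0.961262 + 0.45801·0.798636) = 3650 → T_A = 2750.47 ≈ 2750 N.
Then T_B = 0.45801 × 2750.47 = 1260 N.

T_A = 2750 N, T_B = 1260 N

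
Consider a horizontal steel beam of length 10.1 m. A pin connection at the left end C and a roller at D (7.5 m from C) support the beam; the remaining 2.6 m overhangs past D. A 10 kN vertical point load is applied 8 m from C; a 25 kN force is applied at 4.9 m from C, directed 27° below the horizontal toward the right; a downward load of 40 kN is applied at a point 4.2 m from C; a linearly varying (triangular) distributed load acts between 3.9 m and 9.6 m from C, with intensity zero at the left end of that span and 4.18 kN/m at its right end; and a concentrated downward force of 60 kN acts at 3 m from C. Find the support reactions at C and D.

Resultant of the triangular load: ½ × 4.18 × 5.7 = 11.913 kN, acting at 7.7 m from C (one-third of the span from the peak).
Taking moments about C: D_y·7.5 − 10·8 − 25·sin27°·4.9 − 40·4.2 − (½·4.18·5.7)·7.7 − 60·3 = 0 → D_y = 575.344/7.5 = 76.7125 ≈ 76.71 kN.
ΣF_y = 0: C_y + 76.7125 − 10 − 25·sin27° − 40 − ½·4.18·5.7 − 60 = 0 → C_y = 56.55 kN.
ΣF_x = 0: C_x + 25·cos27° = 0 → C_x = -22.28 kN.

C_x = -22.28 kN, C_y = 56.55 kN, D_y = 76.71 kN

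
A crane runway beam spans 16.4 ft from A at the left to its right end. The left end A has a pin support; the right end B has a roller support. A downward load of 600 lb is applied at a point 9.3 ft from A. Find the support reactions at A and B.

Moments about A: B_y·16.4 − 600·9.3 = 0 → B_y = 5580/16.4 = 340.244 ≈ 340.2 lb.
ΣF_y = 0: A_y + 340.244 − 600 = 0 → A_y = 259.8 lb.
ΣF_x = 0: no horizontal applied forces, so A_x = 0.

A_x = 0, A_y = 259.8 lb, B_y = 340.2 lb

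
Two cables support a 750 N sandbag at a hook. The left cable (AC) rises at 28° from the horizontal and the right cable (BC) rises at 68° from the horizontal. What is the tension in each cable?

T_AC = 282.5 N, T_BC = 665.9 N

ΣF_x = 0: −T_AC·cos28° + T_BC·cos68° = 0 → T_BC = 2.357·T_AC.
ΣF_y = 0: T_AC·sin28° + T_BC·sin68° = 750.
Substitute: T_AC·(0.469472 + 2.357·0.927184) = 750 → T_AC = 282.502 ≈ 282.5 N.
Then T_BC = 2.357 × 282.502 = 665.9 N.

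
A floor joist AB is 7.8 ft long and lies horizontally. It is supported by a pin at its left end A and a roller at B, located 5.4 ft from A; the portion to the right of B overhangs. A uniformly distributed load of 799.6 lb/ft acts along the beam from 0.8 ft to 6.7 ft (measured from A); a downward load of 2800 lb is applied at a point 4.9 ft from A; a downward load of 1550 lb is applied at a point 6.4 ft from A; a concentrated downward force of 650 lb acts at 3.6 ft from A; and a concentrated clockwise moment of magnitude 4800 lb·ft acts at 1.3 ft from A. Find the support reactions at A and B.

A_x = 0, A_y = 741.5 lb, B_y = 8976 lb

Resultant of the distributed load: 799.6 × 5.9 = 4717.64 lb at 3.75 ft from A.
Moments about A: B_y·5.4 − (799.6·5.9)·3.75 − 2800·4.9 − 1550·6.4 − 650·3.6 − 4800 = 0 → B_y = 48471.15/5.4 = 8976.14 ≈ 8976 lb.
ΣF_y = 0: A_y + 8976.14 − 799.6·5.9 − 2800 − 1550 − 650 = 0 → A_y = 741.5 lb.
ΣF_x = 0: no horizontal applied forces, so A_x = 0.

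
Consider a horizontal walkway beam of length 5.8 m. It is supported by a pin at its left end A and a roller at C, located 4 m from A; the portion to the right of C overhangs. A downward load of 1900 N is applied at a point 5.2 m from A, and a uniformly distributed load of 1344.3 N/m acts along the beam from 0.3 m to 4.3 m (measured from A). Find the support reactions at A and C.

Resultant of the distributed load: 1344.3 × 4 = 5377.2 N at 2.3 m from A.
Taking moments about A: C_y·4 − 1900·5.2 − (1344.3·4)·2.3 = 0 → C_y = 22247.56/4 = 5561.89 ≈ 5562 N.
ΣF_y = 0: A_y + 5561.89 − 1900 − 1344.3·4 = 0 → A_y = 1715 N.
ΣF_x = 0: no horizontal applied forces, so A_x = 0.

A_x = 0, A_y = 1715 N, C_y = 5562 N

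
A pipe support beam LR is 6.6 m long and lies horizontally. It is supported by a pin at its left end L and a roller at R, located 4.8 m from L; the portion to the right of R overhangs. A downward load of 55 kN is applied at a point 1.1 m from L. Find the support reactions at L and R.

L_x = 0, L_y = 42.40 kN, R_y = 12.60 kN

Moments about L: R_y·4.8 − 55·1.1 = 0 → R_y = 60.5/4.8 = 12.6042 ≈ 12.60 kN.
ΣF_y = 0: L_y + 12.6042 − 55 = 0 → L_y = 42.40 kN.
ΣF_x = 0: no horizontal applied forces, so L_x = 0.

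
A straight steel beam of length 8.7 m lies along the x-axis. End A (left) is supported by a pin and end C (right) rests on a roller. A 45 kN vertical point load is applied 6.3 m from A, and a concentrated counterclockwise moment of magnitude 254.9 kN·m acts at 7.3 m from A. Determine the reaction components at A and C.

A_x = 0, A_y = 41.71 kN, C_y = 3.287 kN

ΣM about A: C_y·8.7 − 45·6.3 + 254.9 = 0 → C_y = 28.6/8.7 = 3.28736 ≈ 3.287 kN.
ΣF_y = 0: A_y + 3.28736 − 45 = 0 → A_y = 41.71 kN.
ΣF_x = 0: no horizontal applied forces, so A_x = 0.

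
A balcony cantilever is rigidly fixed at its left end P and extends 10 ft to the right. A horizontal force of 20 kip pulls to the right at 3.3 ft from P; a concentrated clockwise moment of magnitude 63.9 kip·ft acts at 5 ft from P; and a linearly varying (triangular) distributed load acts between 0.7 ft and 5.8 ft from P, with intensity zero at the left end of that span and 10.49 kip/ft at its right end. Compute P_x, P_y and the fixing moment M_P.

Resultant of the triangular load: ½ × 10.49 × 5.1 = 26.7495 kip, acting at 4.1 ft from P (one-third of the span from the peak).
ΣF_x = 0: P_x + 20 = 0 → P_x = -20.00 kip.
ΣF_y = 0: P_y − ½·10.49·5.1 = 0 → P_y = 26.75 kip.
ΣM about P: M_P − 63.9 − (½·10.49·5.1)·4.1 = 0 → M_P = 173.6 kip·ft.

P_x = -20.00 kip, P_y = 26.75 kip, M_P = 173.6 kip·ft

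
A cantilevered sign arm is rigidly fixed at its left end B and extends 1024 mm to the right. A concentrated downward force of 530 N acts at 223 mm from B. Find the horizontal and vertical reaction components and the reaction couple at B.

B_x = 0, B_y = 530.0 N, M_B = 118200 N·mm

ΣF_x = 0: B_x = 0.
ΣF_y = 0: B_y − 530 = 0 → B_y = 530.0 N.
ΣM about B: M_B − 530·223 = 0 → M_B = 118200 N·mm.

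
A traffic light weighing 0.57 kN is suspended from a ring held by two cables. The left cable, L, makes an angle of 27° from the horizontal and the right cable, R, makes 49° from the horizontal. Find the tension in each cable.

ΣF_x = 0: −T_L·cos27° + T_R·cos49° = 0 → T_R = 1.35812·T_L.
ΣF_y = 0: T_L·sin27° + T_R·sin49° = 0.57.
Substitute: T_L·(0.45399 + 1.35812·0.75471) = 0.57 → T_L = 0.385402 ≈ 0.3854 kN.
Then T_R = 1.35812 × 0.385402 = 0.5234 kN.

T_L = 0.3854 kN, T_R = 0.5234 kN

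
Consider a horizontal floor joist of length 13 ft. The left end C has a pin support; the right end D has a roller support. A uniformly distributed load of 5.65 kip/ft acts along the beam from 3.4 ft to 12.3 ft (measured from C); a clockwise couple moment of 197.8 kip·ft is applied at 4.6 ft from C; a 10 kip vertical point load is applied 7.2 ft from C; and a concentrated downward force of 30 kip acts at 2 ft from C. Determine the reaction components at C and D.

Resultant of the distributed load: 5.65 × 8.9 = 50.285 kip at 7.85 ft from C.
Taking moments about C: D_y·13 − (5.65·8.9)·7.85 − 197.8 − 10·7.2 − 30·2 = 0 → D_y = 724.53725/13 = 55.7336 ≈ 55.73 kip.
ΣF_y = 0: C_y + 55.7336 − 5.65·8.9 − 10 − 30 = 0 → C_y = 34.55 kip.
ΣF_x = 0: no horizontal applied forces, so C_x = 0.

C_x = 0, C_y = 34.55 kip, D_y = 55.73 kip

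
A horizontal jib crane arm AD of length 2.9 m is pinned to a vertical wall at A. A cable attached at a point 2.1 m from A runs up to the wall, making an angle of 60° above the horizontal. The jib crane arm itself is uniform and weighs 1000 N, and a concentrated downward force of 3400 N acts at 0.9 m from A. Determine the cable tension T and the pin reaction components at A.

T = 2480 N, A_x = 1240 N, A_y = 2252 N

ΣM about A: T·sin60°·2.1 − 1000·1.45 − 3400·0.9 = 0 → T = 4510/(2.1·0.866025) = 2479.86 ≈ 2480 N.
ΣF_x = 0: A_x − T·cos60° = 0 → A_x = 2479.86 × 0.5 = 1240 N.
ΣF_y = 0: A_y + T·sin60° − 1000 − 3400 = 0 → A_y = 4400 − 2479.86 × 0.866025 = 2252 N.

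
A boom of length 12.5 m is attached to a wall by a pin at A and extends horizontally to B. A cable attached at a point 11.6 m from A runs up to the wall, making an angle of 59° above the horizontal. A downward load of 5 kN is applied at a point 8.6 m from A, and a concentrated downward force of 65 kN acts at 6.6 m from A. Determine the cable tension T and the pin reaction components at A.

T = 47.47 kN, A_x = 24.45 kN, A_y = 29.31 kN

ΣM about A: T·sin59°·11.6 − 5·8.6 − 65·6.6 = 0 → T = 472/(11.6·0.857167) = 47.4699 ≈ 47.47 kN.
ΣF_x = 0: A_x − T·cos59° = 0 → A_x = 47.4699 × 0.515038 = 24.45 kN.
ΣF_y = 0: A_y + T·sin59° − 5 − 65 = 0 → A_y = 70 − 47.4699 × 0.857167 = 29.31 kN.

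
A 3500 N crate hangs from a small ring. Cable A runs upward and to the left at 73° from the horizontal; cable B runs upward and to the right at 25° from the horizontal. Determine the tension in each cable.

T_A = 3203 N, T_B = 1033 N

ΣF_x = 0: −T_A·cos73° + T_B·cos25° = 0 → T_B = 0.322596·T_A.
ΣF_y = 0: T_A·sin73° + T_B·sin25° = 3500.
Substitute: T_A·(0.956305 + 0.322596·0.422618) = 3500 → T_A = 3203.25 ≈ 3203 N.
Then T_B = 0.322596 × 3203.25 = 1033 N.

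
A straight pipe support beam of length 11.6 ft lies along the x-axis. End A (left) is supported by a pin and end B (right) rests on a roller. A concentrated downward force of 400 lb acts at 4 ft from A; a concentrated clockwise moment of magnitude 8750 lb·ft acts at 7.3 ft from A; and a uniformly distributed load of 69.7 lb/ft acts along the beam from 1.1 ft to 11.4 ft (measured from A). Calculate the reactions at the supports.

A_x = 0, A_y = -161.1 lb, B_y = 1279 lb

Resultant of the distributed load: 69.7 × 10.3 = 717.91 lb at 6.25 ft from A.
Moments about A: B_y·11.6 − 400·4 − 8750 − (69.7·10.3)·6.25 = 0 → B_y = 14836.9375/11.6 = 1279.05 ≈ 1279 lb.
ΣF_y = 0: A_y + 1279.05 − 400 − 69.7·10.3 = 0 → A_y = -161.1 lb.
ΣF_x = 0: no horizontal applied forces, so A_x = 0.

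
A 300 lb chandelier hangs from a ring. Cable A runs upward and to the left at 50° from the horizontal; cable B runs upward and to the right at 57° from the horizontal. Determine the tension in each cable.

T_A = 170.9 lb, T_B = 201.6 lb

ΣF_x = 0: −T_A·cos50° + T_B·cos57° = 0 → T_B = 1.18021·T_A.
ΣF_y = 0: T_A·sin50° + T_B·sin57° = 300.
Substitute: T_A·(0.766044 + 1.18021·0.838671) = 300 → T_A = 170.857 ≈ 170.9 lb.
Then T_B = 1.18021 × 170.857 = 201.6 lb.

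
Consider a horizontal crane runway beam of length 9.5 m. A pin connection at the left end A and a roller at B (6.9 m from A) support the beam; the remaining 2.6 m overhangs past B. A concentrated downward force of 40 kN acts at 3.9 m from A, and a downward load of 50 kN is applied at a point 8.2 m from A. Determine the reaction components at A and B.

A_x = 0, A_y = 7.971 kN, B_y = 82.03 kN

ΣM about A: B_y·6.9 − 40·3.9 − 50·8.2 = 0 → B_y = 566/6.9 = 82.029 ≈ 82.03 kN.
ΣF_y = 0: A_y + 82.029 − 40 − 50 = 0 → A_y = 7.971 kN.
ΣF_x = 0: no horizontal applied forces, so A_x = 0.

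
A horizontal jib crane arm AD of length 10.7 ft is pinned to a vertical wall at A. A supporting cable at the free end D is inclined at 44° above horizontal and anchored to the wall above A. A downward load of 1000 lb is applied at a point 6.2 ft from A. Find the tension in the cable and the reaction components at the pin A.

ΣM about A: T·sin44°·10.7 − 1000·6.2 = 0 → T = 6200/(10.7·0.694658) = 834.136 ≈ 834.1 lb.
ΣF_x = 0: A_x − T·cos44° = 0 → A_x = 834.136 × 0.71934 = 600.0 lb.
ΣF_y = 0: A_y + T·sin44° − 1000 = 0 → A_y = 1000 − 834.136 × 0.694658 = 420.6 lb.

T = 834.1 lb, A_x = 600.0 lb, A_y = 420.6 lb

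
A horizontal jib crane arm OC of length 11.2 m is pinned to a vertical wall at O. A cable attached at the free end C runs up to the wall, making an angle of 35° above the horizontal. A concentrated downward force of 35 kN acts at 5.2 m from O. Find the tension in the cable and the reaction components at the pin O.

ΣM about O: T·sin35°·11.2 − 35·5.2 = 0 → T = 182/(11.2·0.573576) = 28.331 ≈ 28.33 kN.
ΣF_x = 0: O_x − T·cos35° = 0 → O_x = 28.331 × 0.819152 = 23.21 kN.
ΣF_y = 0: O_y + T·sin35° − 35 = 0 → O_y = 35 − 28.331 × 0.573576 = 18.75 kN.

T = 28.33 kN, O_x = 23.21 kN, O_y = 18.75 kN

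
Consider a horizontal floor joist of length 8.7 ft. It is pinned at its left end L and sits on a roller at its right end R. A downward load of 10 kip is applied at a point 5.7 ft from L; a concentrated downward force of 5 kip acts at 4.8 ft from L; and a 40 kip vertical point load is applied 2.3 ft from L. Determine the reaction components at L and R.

Moments about L: R_y·8.7 − 10·5.7 − 5·4.8 − 40·2.3 = 0 → R_y = 173/8.7 = 19.8851 ≈ 19.89 kip.
ΣF_y = 0: L_y + 19.8851 − 10 − 5 − 40 = 0 → L_y = 35.11 kip.
ΣF_x = 0: no horizontal applied forces, so L_x = 0.

L_x = 0, L_y = 35.11 kip, R_y = 19.89 kip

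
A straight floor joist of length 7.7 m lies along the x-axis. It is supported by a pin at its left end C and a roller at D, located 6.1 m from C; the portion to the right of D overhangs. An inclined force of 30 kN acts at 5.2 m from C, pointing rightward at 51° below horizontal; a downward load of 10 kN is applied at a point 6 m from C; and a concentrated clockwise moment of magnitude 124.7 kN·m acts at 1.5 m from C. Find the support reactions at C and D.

C_x = -18.88 kN, C_y = -16.84 kN, D_y = 50.15 kN

Taking moments about C: D_y·6.1 − 30·sin51°·5.2 − 10·6 − 124.7 = 0 → D_y = 305.935/6.1 = 50.1533 ≈ 50.15 kN.
ΣF_y = 0: C_y + 50.1533 − 30·sin51° − 10 = 0 → C_y = -16.84 kN.
ΣF_x = 0: C_x + 30·cos51° = 0 → C_x = -18.88 kN.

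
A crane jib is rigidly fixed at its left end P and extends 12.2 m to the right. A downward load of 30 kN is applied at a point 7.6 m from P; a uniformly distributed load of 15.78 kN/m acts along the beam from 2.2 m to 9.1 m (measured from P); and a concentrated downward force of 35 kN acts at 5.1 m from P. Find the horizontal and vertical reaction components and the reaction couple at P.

P_x = 0, P_y = 173.9 kN, M_P = 1022 kN·m

Resultant of the distributed load: 15.78 × 6.9 = 108.882 kN at 5.65 m from P.
ΣF_x = 0: P_x = 0.
ΣF_y = 0: P_y − 30 − 15.78·6.9 − 35 = 0 → P_y = 173.9 kN.
ΣM about P: M_P − 30·7.6 − (15.78·6.9)·5.65 − 35·5.1 = 0 → M_P = 1022 kN·m.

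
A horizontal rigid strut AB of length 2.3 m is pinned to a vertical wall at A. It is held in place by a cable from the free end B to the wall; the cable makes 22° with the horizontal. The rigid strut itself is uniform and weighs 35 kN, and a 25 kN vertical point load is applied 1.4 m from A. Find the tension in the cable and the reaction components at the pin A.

ΣM about A: T·sin22°·2.3 − 35·1.15 − 25·1.4 = 0 → T = 75.25/(2.3·0.374607) = 87.3379 ≈ 87.34 kN.
ΣF_x = 0: A_x − T·cos22° = 0 → A_x = 87.3379 × 0.927184 = 80.98 kN.
ΣF_y = 0: A_y + T·sin22° − 35 − 25 = 0 → A_y = 60 − 87.3379 × 0.374607 = 27.28 kN.

T = 87.34 kN, A_x = 80.98 kN, A_y = 27.28 kN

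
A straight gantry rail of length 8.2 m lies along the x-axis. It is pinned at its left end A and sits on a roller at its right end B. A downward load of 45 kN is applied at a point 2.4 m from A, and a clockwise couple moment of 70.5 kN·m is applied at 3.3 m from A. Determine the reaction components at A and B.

ΣM about A: B_y·8.2 − 45·2.4 − 70.5 = 0 → B_y = 178.5/8.2 = 21.7683 ≈ 21.77 kN.
ΣF_y = 0: A_y + 21.7683 − 45 = 0 → A_y = 23.23 kN.
ΣF_x = 0: no horizontal applied forces, so A_x = 0.

A_x = 0, A_y = 23.23 kN, B_y = 21.77 kN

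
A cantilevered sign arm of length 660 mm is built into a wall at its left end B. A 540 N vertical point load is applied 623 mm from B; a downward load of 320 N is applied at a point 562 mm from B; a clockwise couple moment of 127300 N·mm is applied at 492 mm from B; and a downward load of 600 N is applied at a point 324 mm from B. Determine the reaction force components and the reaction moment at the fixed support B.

B_x = 0, B_y = 1460 N, M_B = 838000 N·mm

ΣF_x = 0: B_x = 0.
ΣF_y = 0: B_y − 540 − 320 − 600 = 0 → B_y = 1460 N.
ΣM about B: M_B − 540·623 − 320·562 − 127300 − 600·324 = 0 → M_B = 838000 N·mm.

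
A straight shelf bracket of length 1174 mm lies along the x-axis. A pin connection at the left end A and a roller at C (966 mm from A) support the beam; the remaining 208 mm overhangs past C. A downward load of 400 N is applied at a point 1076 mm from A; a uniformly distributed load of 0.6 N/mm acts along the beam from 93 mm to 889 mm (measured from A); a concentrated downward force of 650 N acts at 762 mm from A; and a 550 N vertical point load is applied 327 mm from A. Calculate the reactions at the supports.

A_x = 0, A_y = 690.4 N, C_y = 1387 N

Resultant of the distributed load: 0.6 × 796 = 477.6 N at 491 mm from A.
ΣM about A: C_y·966 − 400·1076 − (0.6·796)·491 − 650·762 − 550·327 = 0 → C_y = 1340051.6/966 = 1387.22 ≈ 1387 N.
ΣF_y = 0: A_y + 1387.22 − 400 − 0.6·796 − 650 − 550 = 0 → A_y = 690.4 N.
ΣF_x = 0: no horizontal applied forces, so A_x = 0.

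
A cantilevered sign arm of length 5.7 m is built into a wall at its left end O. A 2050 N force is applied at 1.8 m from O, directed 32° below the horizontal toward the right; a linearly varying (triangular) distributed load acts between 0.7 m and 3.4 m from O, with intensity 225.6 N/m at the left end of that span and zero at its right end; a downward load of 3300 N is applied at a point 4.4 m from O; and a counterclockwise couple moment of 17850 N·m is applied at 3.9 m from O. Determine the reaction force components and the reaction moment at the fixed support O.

O_x = -1738 N, O_y = 4691 N, M_O = -887.3 N·m

Resultant of the triangular load: ½ × 225.6 × 2.7 = 304.56 N, acting at 1.6 m from O (one-third of the span from the peak).
ΣF_x = 0: O_x + 2050·cos32° = 0 → O_x = -1738 N.
ΣF_y = 0: O_y − 2050·sin32° − ½·225.6·2.7 − 3300 = 0 → O_y = 4691 N.
ΣM about O: M_O − 2050·sin32°·1.8 − (½·225.6·2.7)·1.6 − 3300·4.4 + 17850 = 0 → M_O = -887.3 N·m.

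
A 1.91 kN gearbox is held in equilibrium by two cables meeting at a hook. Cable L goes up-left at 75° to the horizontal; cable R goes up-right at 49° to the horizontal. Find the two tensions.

ΣF_x = 0: −T_L·cos75° + T_R·cos49° = 0 → T_R = 0.394506·T_L.
ΣF_y = 0: T_L·sin75° + T_R·sin49° = 1.91.
Substitute: T_L·(0.965926 + 0.394506·0.75471) = 1.91 → T_L = 1.51148 ≈ 1.511 kN.
Then T_R = 0.394506 × 1.51148 = 0.5963 kN.

T_L = 1.511 kN, T_R = 0.5963 kN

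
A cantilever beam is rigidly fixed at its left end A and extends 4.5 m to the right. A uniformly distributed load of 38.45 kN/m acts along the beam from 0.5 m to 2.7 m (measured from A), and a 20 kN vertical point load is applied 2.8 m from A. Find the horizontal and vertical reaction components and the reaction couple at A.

Resultant of the distributed load: 38.45 × 2.2 = 84.59 kN at 1.6 m from A.
ΣF_x = 0: A_x = 0.
ΣF_y = 0: A_y − 38.45·2.2 − 20 = 0 → A_y = 104.6 kN.
ΣM about A: M_A − (38.45·2.2)·1.6 − 20·2.8 = 0 → M_A = 191.3 kN·m.

A_x = 0, A_y = 104.6 kN, M_A = 191.3 kN·m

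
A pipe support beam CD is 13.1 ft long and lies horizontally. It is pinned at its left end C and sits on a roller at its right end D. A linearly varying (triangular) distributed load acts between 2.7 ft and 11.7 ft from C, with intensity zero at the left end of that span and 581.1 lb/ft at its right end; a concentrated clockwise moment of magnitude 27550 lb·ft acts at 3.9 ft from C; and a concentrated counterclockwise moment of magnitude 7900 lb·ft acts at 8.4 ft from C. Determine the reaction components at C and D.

C_x = 0, C_y = -621.7 lb, D_y = 3237 lb

Resultant of the triangular load: ½ × 581.1 × 9 = 2614.95 lb, acting at 8.7 ft from C (one-third of the span from the peak).
Moments about C: D_y·13.1 − (½·581.1·9)·8.7 − 27550 + 7900 = 0 → D_y = 42400.065/13.1 = 3236.65 ≈ 3237 lb.
ΣF_y = 0: C_y + 3236.65 − ½·581.1·9 = 0 → C_y = -621.7 lb.
ΣF_x = 0: no horizontal applied forces, so C_x = 0.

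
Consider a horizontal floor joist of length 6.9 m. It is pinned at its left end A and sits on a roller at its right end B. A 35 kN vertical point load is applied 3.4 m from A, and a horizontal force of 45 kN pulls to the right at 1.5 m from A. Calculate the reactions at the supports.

A_x = -45.00 kN, A_y = 17.75 kN, B_y = 17.25 kN

ΣM about A: B_y·6.9 − 35·3.4 = 0 → B_y = 119/6.9 = 17.2464 ≈ 17.25 kN.
ΣF_y = 0: A_y + 17.2464 − 35 = 0 → A_y = 17.75 kN.
ΣF_x = 0: A_x + 45 = 0 → A_x = -45.00 kN.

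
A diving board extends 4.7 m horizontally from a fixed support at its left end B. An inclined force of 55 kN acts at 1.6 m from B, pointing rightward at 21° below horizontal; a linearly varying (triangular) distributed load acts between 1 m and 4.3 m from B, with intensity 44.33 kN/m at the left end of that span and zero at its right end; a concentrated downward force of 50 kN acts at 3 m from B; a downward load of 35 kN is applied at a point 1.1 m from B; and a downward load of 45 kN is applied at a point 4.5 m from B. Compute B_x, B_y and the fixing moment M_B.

B_x = -51.35 kN, B_y = 222.9 kN, M_B = 576.1 kN·m

Resultant of the triangular load: ½ × 44.33 × 3.3 = 73.1445 kN, acting at 2.1 m from B (one-third of the span from the peak).
ΣF_x = 0: B_x + 55·cos21° = 0 → B_x = -51.35 kN.
ΣF_y = 0: B_y − 55·sin21° − ½·44.33·3.3 − 50 − 35 − 45 = 0 → B_y = 222.9 kN.
ΣM about B: M_B − 55·sin21°·1.6 − (½·44.33·3.3)·2.1 − 50·3 − 35·1.1 − 45·4.5 = 0 → M_B = 576.1 kN·m.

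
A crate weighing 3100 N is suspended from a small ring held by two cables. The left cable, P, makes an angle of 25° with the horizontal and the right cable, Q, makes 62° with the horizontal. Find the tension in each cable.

ΣF_x = 0: −T_P·cos25° + T_Q·cos62° = 0 → T_Q = 1.93048·T_P.
ΣF_y = 0: T_P·sin25° + T_Q·sin62° = 3100.
Substitute: T_P·(0.422618 + 1.93048·0.882948) = 3100 → T_P = 1457.36 ≈ 1457 N.
Then T_Q = 1.93048 × 1457.36 = 2813 N.

T_P = 1457 N, T_Q = 2813 N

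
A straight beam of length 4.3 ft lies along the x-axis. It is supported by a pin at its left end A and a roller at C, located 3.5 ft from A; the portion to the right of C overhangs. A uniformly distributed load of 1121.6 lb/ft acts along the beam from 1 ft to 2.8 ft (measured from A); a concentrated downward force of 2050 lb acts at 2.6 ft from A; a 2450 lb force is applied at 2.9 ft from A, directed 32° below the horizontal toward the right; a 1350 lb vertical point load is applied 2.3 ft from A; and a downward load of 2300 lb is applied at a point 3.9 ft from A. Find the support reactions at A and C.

Resultant of the distributed load: 1121.6 × 1.8 = 2018.88 lb at 1.9 ft from A.
Taking moments about A: C_y·3.5 − (1121.6·1.8)·1.9 − 2050·2.6 − 2450·sin32°·2.9 − 1350·2.3 − 2300·3.9 = 0 → C_y = 25005.9/3.5 = 7144.54 ≈ 7145 lb.
ΣF_y = 0: A_y + 7144.54 − 1121.6·1.8 − 2050 − 2450·sin32° − 1350 − 2300 = 0 → A_y = 1873 lb.
ΣF_x = 0: A_x + 2450·cos32° = 0 → A_x = -2078 lb.

A_x = -2078 lb, A_y = 1873 lb, C_y = 7145 lb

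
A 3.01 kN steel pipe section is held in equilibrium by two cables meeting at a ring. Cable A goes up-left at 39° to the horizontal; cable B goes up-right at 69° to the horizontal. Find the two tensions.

ΣF_x = 0: −T_A·cos39° + T_B·cos69° = 0 → T_B = 2.16857·T_A.
ΣF_y = 0: T_A·sin39° + T_B·sin69° = 3.01.
Substitute: T_A·(0.62932 + 2.16857·0.93358) = 3.01 → T_A = 1.1342 ≈ 1.134 kN.
Then T_B = 2.16857 × 1.1342 = 2.460 kN.

T_A = 1.134 kN, T_B = 2.460 kN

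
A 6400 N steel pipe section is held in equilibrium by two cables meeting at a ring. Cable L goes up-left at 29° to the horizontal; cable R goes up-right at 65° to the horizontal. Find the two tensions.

T_L = 2711 N, T_R = 5611 N

ΣF_x = 0: −T_L·cos29° + T_R·cos65° = 0 → T_R = 2.06953·T_L.
ΣF_y = 0: T_L·sin29° + T_R·sin65° = 6400.
Substitute: T_L·(0.48481 + 2.06953·0.906308) = 6400 → T_L = 2711.36 ≈ 2711 N.
Then T_R = 2.06953 × 2711.36 = 5611 N.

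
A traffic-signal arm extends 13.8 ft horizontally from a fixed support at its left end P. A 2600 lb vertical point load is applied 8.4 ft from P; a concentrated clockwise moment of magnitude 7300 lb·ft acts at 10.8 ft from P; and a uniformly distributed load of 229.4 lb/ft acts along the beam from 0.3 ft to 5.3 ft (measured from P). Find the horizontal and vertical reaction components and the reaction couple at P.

P_x = 0, P_y = 3747 lb, M_P = 32350 lb·ft

Resultant of the distributed load: 229.4 × 5 = 1147 lb at 2.8 ft from P.
ΣF_x = 0: P_x = 0.
ΣF_y = 0: P_y − 2600 − 229.4·5 = 0 → P_y = 3747 lb.
ΣM about P: M_P − 2600·8.4 − 7300 − (229.4·5)·2.8 = 0 → M_P = 32350 lb·ft.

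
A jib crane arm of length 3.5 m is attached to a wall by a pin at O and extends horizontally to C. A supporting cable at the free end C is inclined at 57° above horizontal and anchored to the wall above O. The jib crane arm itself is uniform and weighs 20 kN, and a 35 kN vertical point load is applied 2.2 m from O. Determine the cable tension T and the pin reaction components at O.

ΣM about O: T·sin57°·3.5 − 20·1.75 − 35·2.2 = 0 → T = 112/(3.5·0.838671) = 38.1556 ≈ 38.16 kN.
ΣF_x = 0: O_x − T·cos57° = 0 → O_x = 38.1556 × 0.544639 = 20.78 kN.
ΣF_y = 0: O_y + T·sin57° − 20 − 35 = 0 → O_y = 55 − 38.1556 × 0.838671 = 23.00 kN.

T = 38.16 kN, O_x = 20.78 kN, O_y = 23.00 kN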